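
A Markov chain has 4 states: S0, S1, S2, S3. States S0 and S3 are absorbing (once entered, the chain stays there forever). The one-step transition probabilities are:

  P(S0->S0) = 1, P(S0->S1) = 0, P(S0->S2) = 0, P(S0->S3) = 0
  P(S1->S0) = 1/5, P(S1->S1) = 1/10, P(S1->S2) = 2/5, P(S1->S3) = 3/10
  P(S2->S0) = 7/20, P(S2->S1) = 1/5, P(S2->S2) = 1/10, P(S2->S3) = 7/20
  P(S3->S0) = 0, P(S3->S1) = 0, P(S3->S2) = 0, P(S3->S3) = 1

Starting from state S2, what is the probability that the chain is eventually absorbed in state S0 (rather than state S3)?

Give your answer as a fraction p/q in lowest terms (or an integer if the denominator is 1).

Let a_i = P(absorbed in S0 | start in state i).
Boundary conditions: a_S0 = 1, a_S3 = 0.
For each transient state i, a_i = sum_j P(i->j) * a_j:
  a_S1 = 1/5*a_S0 + 1/10*a_S1 + 2/5*a_S2 + 3/10*a_S3
  a_S2 = 7/20*a_S0 + 1/5*a_S1 + 1/10*a_S2 + 7/20*a_S3

Substituting a_S0 = 1 and a_S3 = 0, rearrange to (I - Q) a = r where r[i] = P(i -> S0):
  [9/10, -2/5] . (a_S1, a_S2) = 1/5
  [-1/5, 9/10] . (a_S1, a_S2) = 7/20

Solving yields:
  a_S1 = 32/73
  a_S2 = 71/146

Starting state is S2, so the absorption probability is a_S2 = 71/146.

Answer: 71/146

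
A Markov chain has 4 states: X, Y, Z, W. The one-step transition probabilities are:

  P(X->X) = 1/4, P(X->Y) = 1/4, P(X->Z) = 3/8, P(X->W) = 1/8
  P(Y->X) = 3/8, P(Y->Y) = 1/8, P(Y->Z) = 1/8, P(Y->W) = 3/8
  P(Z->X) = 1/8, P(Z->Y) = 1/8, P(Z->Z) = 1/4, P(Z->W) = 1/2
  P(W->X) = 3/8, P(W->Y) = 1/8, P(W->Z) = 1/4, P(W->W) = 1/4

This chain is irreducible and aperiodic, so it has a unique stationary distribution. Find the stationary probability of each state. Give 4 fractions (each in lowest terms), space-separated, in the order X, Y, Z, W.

Answer: 81/295 47/295 78/295 89/295

Derivation:
The stationary distribution satisfies pi = pi * P, i.e.:
  pi_X = 1/4*pi_X + 3/8*pi_Y + 1/8*pi_Z + 3/8*pi_W
  pi_Y = 1/4*pi_X + 1/8*pi_Y + 1/8*pi_Z + 1/8*pi_W
  pi_Z = 3/8*pi_X + 1/8*pi_Y + 1/4*pi_Z + 1/4*pi_W
  pi_W = 1/8*pi_X + 3/8*pi_Y + 1/2*pi_Z + 1/4*pi_W
with normalization: pi_X + pi_Y + pi_Z + pi_W = 1.

Using the first 3 balance equations plus normalization, the linear system A*pi = b is:
  [-3/4, 3/8, 1/8, 3/8] . pi = 0
  [1/4, -7/8, 1/8, 1/8] . pi = 0
  [3/8, 1/8, -3/4, 1/4] . pi = 0
  [1, 1, 1, 1] . pi = 1

Solving yields:
  pi_X = 81/295
  pi_Y = 47/295
  pi_Z = 78/295
  pi_W = 89/295

Verification (pi * P):
  81/295*1/4 + 47/295*3/8 + 78/295*1/8 + 89/295*3/8 = 81/295 = pi_X  (ok)
  81/295*1/4 + 47/295*1/8 + 78/295*1/8 + 89/295*1/8 = 47/295 = pi_Y  (ok)
  81/295*3/8 + 47/295*1/8 + 78/295*1/4 + 89/295*1/4 = 78/295 = pi_Z  (ok)
  81/295*1/8 + 47/295*3/8 + 78/295*1/2 + 89/295*1/4 = 89/295 = pi_W  (ok)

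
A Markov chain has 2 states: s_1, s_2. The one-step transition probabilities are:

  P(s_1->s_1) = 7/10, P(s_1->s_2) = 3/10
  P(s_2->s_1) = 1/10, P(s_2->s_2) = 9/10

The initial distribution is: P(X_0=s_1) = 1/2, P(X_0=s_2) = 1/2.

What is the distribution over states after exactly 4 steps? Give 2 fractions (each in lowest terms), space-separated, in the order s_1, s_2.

Answer: 353/1250 897/1250

Derivation:
Propagating the distribution step by step (d_{t+1} = d_t * P):
d_0 = (s_1=1/2, s_2=1/2)
  d_1[s_1] = 1/2*7/10 + 1/2*1/10 = 2/5
  d_1[s_2] = 1/2*3/10 + 1/2*9/10 = 3/5
d_1 = (s_1=2/5, s_2=3/5)
  d_2[s_1] = 2/5*7/10 + 3/5*1/10 = 17/50
  d_2[s_2] = 2/5*3/10 + 3/5*9/10 = 33/50
d_2 = (s_1=17/50, s_2=33/50)
  d_3[s_1] = 17/50*7/10 + 33/50*1/10 = 38/125
  d_3[s_2] = 17/50*3/10 + 33/50*9/10 = 87/125
d_3 = (s_1=38/125, s_2=87/125)
  d_4[s_1] = 38/125*7/10 + 87/125*1/10 = 353/1250
  d_4[s_2] = 38/125*3/10 + 87/125*9/10 = 897/1250
d_4 = (s_1=353/1250, s_2=897/1250)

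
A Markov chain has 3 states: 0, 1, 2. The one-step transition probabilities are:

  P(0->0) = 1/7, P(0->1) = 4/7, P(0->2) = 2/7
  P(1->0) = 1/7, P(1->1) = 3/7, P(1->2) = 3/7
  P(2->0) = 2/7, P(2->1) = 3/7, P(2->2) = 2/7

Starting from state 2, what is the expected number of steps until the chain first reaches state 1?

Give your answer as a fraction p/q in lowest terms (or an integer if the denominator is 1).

Answer: 28/13

Derivation:
Let h_i = expected steps to first reach 1 from state i.
Boundary: h_1 = 0.
First-step equations for the other states:
  h_0 = 1 + 1/7*h_0 + 4/7*h_1 + 2/7*h_2
  h_2 = 1 + 2/7*h_0 + 3/7*h_1 + 2/7*h_2

Substituting h_1 = 0 and rearranging gives the linear system (I - Q) h = 1:
  [6/7, -2/7] . (h_0, h_2) = 1
  [-2/7, 5/7] . (h_0, h_2) = 1

Solving yields:
  h_0 = 49/26
  h_2 = 28/13

Starting state is 2, so the expected hitting time is h_2 = 28/13.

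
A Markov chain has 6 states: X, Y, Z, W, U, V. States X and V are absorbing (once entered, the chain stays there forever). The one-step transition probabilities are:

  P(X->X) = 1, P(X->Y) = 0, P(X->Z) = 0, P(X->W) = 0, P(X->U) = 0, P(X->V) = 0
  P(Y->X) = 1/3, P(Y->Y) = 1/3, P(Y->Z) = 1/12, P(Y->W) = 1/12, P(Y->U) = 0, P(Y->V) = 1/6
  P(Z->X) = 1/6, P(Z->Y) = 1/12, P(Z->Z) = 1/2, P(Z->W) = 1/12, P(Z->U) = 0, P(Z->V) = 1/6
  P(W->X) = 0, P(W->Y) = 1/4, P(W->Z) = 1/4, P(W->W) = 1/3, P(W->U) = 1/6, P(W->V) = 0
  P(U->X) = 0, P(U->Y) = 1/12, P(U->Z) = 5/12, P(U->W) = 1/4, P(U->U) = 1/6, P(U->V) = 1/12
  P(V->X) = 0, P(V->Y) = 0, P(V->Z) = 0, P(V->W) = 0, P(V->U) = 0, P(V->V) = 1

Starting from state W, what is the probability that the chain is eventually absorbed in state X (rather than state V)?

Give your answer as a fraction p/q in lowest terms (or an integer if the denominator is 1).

Answer: 816/1447

Derivation:
Let a_i = P(absorbed in X | start in state i).
Boundary conditions: a_X = 1, a_V = 0.
For each transient state i, a_i = sum_j P(i->j) * a_j:
  a_Y = 1/3*a_X + 1/3*a_Y + 1/12*a_Z + 1/12*a_W + 0*a_U + 1/6*a_V
  a_Z = 1/6*a_X + 1/12*a_Y + 1/2*a_Z + 1/12*a_W + 0*a_U + 1/6*a_V
  a_W = 0*a_X + 1/4*a_Y + 1/4*a_Z + 1/3*a_W + 1/6*a_U + 0*a_V
  a_U = 0*a_X + 1/12*a_Y + 5/12*a_Z + 1/4*a_W + 1/6*a_U + 1/12*a_V

Substituting a_X = 1 and a_V = 0, rearrange to (I - Q) a = r where r[i] = P(i -> X):
  [2/3, -1/12, -1/12, 0] . (a_Y, a_Z, a_W, a_U) = 1/3
  [-1/12, 1/2, -1/12, 0] . (a_Y, a_Z, a_W, a_U) = 1/6
  [-1/4, -1/4, 2/3, -1/6] . (a_Y, a_Z, a_W, a_U) = 0
  [-1/12, -5/12, -1/4, 5/6] . (a_Y, a_Z, a_W, a_U) = 0

Solving yields:
  a_Y = 922/1447
  a_Z = 772/1447
  a_W = 816/1447
  a_U = 723/1447

Starting state is W, so the absorption probability is a_W = 816/1447.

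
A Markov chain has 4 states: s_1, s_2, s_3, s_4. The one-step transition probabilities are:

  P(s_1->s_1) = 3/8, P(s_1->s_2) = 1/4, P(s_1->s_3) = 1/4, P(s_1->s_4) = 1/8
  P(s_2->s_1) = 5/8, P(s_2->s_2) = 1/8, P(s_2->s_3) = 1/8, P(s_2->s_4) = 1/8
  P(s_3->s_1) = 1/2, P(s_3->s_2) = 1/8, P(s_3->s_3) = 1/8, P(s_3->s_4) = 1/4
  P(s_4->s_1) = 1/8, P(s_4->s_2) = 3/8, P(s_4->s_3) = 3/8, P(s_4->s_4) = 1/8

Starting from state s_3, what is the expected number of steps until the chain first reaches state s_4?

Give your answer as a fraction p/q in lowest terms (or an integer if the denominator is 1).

Answer: 71/12

Derivation:
Let h_i = expected steps to first reach s_4 from state i.
Boundary: h_s_4 = 0.
First-step equations for the other states:
  h_s_1 = 1 + 3/8*h_s_1 + 1/4*h_s_2 + 1/4*h_s_3 + 1/8*h_s_4
  h_s_2 = 1 + 5/8*h_s_1 + 1/8*h_s_2 + 1/8*h_s_3 + 1/8*h_s_4
  h_s_3 = 1 + 1/2*h_s_1 + 1/8*h_s_2 + 1/8*h_s_3 + 1/4*h_s_4

Substituting h_s_4 = 0 and rearranging gives the linear system (I - Q) h = 1:
  [5/8, -1/4, -1/4] . (h_s_1, h_s_2, h_s_3) = 1
  [-5/8, 7/8, -1/8] . (h_s_1, h_s_2, h_s_3) = 1
  [-1/2, -1/8, 7/8] . (h_s_1, h_s_2, h_s_3) = 1

Solving yields:
  h_s_1 = 20/3
  h_s_2 = 27/4
  h_s_3 = 71/12

Starting state is s_3, so the expected hitting time is h_s_3 = 71/12.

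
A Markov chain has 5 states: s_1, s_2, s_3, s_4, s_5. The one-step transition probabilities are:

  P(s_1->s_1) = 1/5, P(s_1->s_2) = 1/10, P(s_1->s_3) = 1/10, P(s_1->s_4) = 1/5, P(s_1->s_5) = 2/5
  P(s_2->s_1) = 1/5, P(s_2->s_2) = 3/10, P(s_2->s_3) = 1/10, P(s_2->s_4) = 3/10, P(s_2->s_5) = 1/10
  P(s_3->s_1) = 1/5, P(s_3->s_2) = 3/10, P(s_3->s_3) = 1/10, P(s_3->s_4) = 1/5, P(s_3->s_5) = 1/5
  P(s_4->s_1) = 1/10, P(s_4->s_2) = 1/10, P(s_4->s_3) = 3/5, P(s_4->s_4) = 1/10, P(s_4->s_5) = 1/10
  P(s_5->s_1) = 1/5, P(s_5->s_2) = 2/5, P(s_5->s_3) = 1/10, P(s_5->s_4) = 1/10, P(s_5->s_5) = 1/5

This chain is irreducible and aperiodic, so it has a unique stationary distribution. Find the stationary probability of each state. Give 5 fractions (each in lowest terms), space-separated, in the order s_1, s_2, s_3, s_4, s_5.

Answer: 2031/11200 43/175 433/2240 209/1120 1081/5600

Derivation:
The stationary distribution satisfies pi = pi * P, i.e.:
  pi_s_1 = 1/5*pi_s_1 + 1/5*pi_s_2 + 1/5*pi_s_3 + 1/10*pi_s_4 + 1/5*pi_s_5
  pi_s_2 = 1/10*pi_s_1 + 3/10*pi_s_2 + 3/10*pi_s_3 + 1/10*pi_s_4 + 2/5*pi_s_5
  pi_s_3 = 1/10*pi_s_1 + 1/10*pi_s_2 + 1/10*pi_s_3 + 3/5*pi_s_4 + 1/10*pi_s_5
  pi_s_4 = 1/5*pi_s_1 + 3/10*pi_s_2 + 1/5*pi_s_3 + 1/10*pi_s_4 + 1/10*pi_s_5
  pi_s_5 = 2/5*pi_s_1 + 1/10*pi_s_2 + 1/5*pi_s_3 + 1/10*pi_s_4 + 1/5*pi_s_5
with normalization: pi_s_1 + pi_s_2 + pi_s_3 + pi_s_4 + pi_s_5 = 1.

Using the first 4 balance equations plus normalization, the linear system A*pi = b is:
  [-4/5, 1/5, 1/5, 1/10, 1/5] . pi = 0
  [1/10, -7/10, 3/10, 1/10, 2/5] . pi = 0
  [1/10, 1/10, -9/10, 3/5, 1/10] . pi = 0
  [1/5, 3/10, 1/5, -9/10, 1/10] . pi = 0
  [1, 1, 1, 1, 1] . pi = 1

Solving yields:
  pi_s_1 = 2031/11200
  pi_s_2 = 43/175
  pi_s_3 = 433/2240
  pi_s_4 = 209/1120
  pi_s_5 = 1081/5600

Verification (pi * P):
  2031/11200*1/5 + 43/175*1/5 + 433/2240*1/5 + 209/1120*1/10 + 1081/5600*1/5 = 2031/11200 = pi_s_1  (ok)
  2031/11200*1/10 + 43/175*3/10 + 433/2240*3/10 + 209/1120*1/10 + 1081/5600*2/5 = 43/175 = pi_s_2  (ok)
  2031/11200*1/10 + 43/175*1/10 + 433/2240*1/10 + 209/1120*3/5 + 1081/5600*1/10 = 433/2240 = pi_s_3  (ok)
  2031/11200*1/5 + 43/175*3/10 + 433/2240*1/5 + 209/1120*1/10 + 1081/5600*1/10 = 209/1120 = pi_s_4  (ok)
  2031/11200*2/5 + 43/175*1/10 + 433/2240*1/5 + 209/1120*1/10 + 1081/5600*1/5 = 1081/5600 = pi_s_5  (ok)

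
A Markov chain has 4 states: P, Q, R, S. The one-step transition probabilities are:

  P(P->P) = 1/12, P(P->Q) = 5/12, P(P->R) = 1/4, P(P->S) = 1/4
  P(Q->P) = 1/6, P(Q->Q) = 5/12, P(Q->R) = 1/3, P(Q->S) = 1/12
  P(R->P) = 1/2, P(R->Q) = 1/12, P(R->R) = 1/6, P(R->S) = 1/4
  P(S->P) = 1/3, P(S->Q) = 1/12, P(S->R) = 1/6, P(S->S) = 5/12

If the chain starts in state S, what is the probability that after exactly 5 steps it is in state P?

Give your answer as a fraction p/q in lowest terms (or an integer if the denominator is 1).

Answer: 32773/124416

Derivation:
Computing P^5 by repeated multiplication:
P^1 =
  P: [1/12, 5/12, 1/4, 1/4]
  Q: [1/6, 5/12, 1/3, 1/12]
  R: [1/2, 1/12, 1/6, 1/4]
  S: [1/3, 1/12, 1/6, 5/12]
P^2 =
  P: [41/144, 1/4, 35/144, 2/9]
  Q: [5/18, 5/18, 1/4, 7/36]
  R: [2/9, 5/18, 2/9, 5/18]
  S: [19/72, 2/9, 5/24, 11/36]
P^3 =
  P: [451/1728, 113/432, 401/1728, 53/216]
  Q: [7/27, 29/108, 17/72, 17/72]
  R: [29/108, 1/4, 25/108, 1/4]
  S: [229/864, 53/216, 65/288, 19/72]
P^4 =
  P: [1819/6912, 445/1728, 4811/20736, 641/2592]
  Q: [341/1296, 7/27, 151/648, 317/1296]
  R: [341/1296, 83/324, 299/1296, 1/4]
  S: [2735/10368, 73/288, 2381/10368, 41/162]
P^5 =
  P: [65515/248832, 5327/20736, 6401/27648, 7723/31104]
  Q: [4093/15552, 1001/3888, 3605/15552, 1925/7776]
  R: [455/1728, 997/3888, 1199/5184, 121/486]
  S: [32773/124416, 7955/31104, 28727/124416, 3887/15552]

(P^5)[S -> P] = 32773/124416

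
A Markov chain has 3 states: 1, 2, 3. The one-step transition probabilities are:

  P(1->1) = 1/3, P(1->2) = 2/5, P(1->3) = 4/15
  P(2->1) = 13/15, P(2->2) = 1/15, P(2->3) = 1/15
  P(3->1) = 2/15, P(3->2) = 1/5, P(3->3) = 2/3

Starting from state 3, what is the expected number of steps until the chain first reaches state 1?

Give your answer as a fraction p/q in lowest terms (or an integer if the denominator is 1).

Answer: 255/67

Derivation:
Let h_i = expected steps to first reach 1 from state i.
Boundary: h_1 = 0.
First-step equations for the other states:
  h_2 = 1 + 13/15*h_1 + 1/15*h_2 + 1/15*h_3
  h_3 = 1 + 2/15*h_1 + 1/5*h_2 + 2/3*h_3

Substituting h_1 = 0 and rearranging gives the linear system (I - Q) h = 1:
  [14/15, -1/15] . (h_2, h_3) = 1
  [-1/5, 1/3] . (h_2, h_3) = 1

Solving yields:
  h_2 = 90/67
  h_3 = 255/67

Starting state is 3, so the expected hitting time is h_3 = 255/67.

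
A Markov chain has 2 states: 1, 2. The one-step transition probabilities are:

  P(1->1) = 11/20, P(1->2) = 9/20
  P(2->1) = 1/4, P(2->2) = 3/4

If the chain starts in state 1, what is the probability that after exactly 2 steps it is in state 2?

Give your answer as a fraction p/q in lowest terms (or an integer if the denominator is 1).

Answer: 117/200

Derivation:
Computing P^2 by repeated multiplication:
P^1 =
  1: [11/20, 9/20]
  2: [1/4, 3/4]
P^2 =
  1: [83/200, 117/200]
  2: [13/40, 27/40]

(P^2)[1 -> 2] = 117/200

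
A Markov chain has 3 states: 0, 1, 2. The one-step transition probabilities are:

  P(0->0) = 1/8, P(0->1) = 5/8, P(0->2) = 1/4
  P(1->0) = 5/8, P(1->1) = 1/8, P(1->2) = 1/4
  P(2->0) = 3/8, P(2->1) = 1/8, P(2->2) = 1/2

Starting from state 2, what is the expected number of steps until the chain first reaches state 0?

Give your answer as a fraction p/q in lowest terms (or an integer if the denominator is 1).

Let h_i = expected steps to first reach 0 from state i.
Boundary: h_0 = 0.
First-step equations for the other states:
  h_1 = 1 + 5/8*h_0 + 1/8*h_1 + 1/4*h_2
  h_2 = 1 + 3/8*h_0 + 1/8*h_1 + 1/2*h_2

Substituting h_0 = 0 and rearranging gives the linear system (I - Q) h = 1:
  [7/8, -1/4] . (h_1, h_2) = 1
  [-1/8, 1/2] . (h_1, h_2) = 1

Solving yields:
  h_1 = 24/13
  h_2 = 32/13

Starting state is 2, so the expected hitting time is h_2 = 32/13.

Answer: 32/13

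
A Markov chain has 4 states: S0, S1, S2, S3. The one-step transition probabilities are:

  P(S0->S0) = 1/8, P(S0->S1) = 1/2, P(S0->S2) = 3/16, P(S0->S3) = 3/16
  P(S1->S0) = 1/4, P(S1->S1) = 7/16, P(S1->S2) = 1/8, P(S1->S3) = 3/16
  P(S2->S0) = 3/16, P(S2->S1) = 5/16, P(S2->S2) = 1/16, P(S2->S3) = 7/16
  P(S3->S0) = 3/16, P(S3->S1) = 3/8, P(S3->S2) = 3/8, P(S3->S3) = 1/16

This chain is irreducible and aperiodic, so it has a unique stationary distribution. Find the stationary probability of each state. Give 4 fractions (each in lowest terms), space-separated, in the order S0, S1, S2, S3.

The stationary distribution satisfies pi = pi * P, i.e.:
  pi_S0 = 1/8*pi_S0 + 1/4*pi_S1 + 3/16*pi_S2 + 3/16*pi_S3
  pi_S1 = 1/2*pi_S0 + 7/16*pi_S1 + 5/16*pi_S2 + 3/8*pi_S3
  pi_S2 = 3/16*pi_S0 + 1/8*pi_S1 + 1/16*pi_S2 + 3/8*pi_S3
  pi_S3 = 3/16*pi_S0 + 3/16*pi_S1 + 7/16*pi_S2 + 1/16*pi_S3
with normalization: pi_S0 + pi_S1 + pi_S2 + pi_S3 = 1.

Using the first 3 balance equations plus normalization, the linear system A*pi = b is:
  [-7/8, 1/4, 3/16, 3/16] . pi = 0
  [1/2, -9/16, 5/16, 3/8] . pi = 0
  [3/16, 1/8, -15/16, 3/8] . pi = 0
  [1, 1, 1, 1] . pi = 1

Solving yields:
  pi_S0 = 1053/5242
  pi_S1 = 2175/5242
  pi_S2 = 933/5242
  pi_S3 = 1081/5242

Verification (pi * P):
  1053/5242*1/8 + 2175/5242*1/4 + 933/5242*3/16 + 1081/5242*3/16 = 1053/5242 = pi_S0  (ok)
  1053/5242*1/2 + 2175/5242*7/16 + 933/5242*5/16 + 1081/5242*3/8 = 2175/5242 = pi_S1  (ok)
  1053/5242*3/16 + 2175/5242*1/8 + 933/5242*1/16 + 1081/5242*3/8 = 933/5242 = pi_S2  (ok)
  1053/5242*3/16 + 2175/5242*3/16 + 933/5242*7/16 + 1081/5242*1/16 = 1081/5242 = pi_S3  (ok)

Answer: 1053/5242 2175/5242 933/5242 1081/5242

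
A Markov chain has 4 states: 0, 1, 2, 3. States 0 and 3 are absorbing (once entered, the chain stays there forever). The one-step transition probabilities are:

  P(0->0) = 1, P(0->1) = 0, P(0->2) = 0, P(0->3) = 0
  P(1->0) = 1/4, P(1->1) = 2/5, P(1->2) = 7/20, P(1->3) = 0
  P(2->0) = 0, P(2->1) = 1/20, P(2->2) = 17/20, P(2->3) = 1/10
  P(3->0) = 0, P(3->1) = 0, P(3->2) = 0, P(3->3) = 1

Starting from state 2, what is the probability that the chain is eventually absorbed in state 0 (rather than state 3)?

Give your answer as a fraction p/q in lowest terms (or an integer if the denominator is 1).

Answer: 5/29

Derivation:
Let a_i = P(absorbed in 0 | start in state i).
Boundary conditions: a_0 = 1, a_3 = 0.
For each transient state i, a_i = sum_j P(i->j) * a_j:
  a_1 = 1/4*a_0 + 2/5*a_1 + 7/20*a_2 + 0*a_3
  a_2 = 0*a_0 + 1/20*a_1 + 17/20*a_2 + 1/10*a_3

Substituting a_0 = 1 and a_3 = 0, rearrange to (I - Q) a = r where r[i] = P(i -> 0):
  [3/5, -7/20] . (a_1, a_2) = 1/4
  [-1/20, 3/20] . (a_1, a_2) = 0

Solving yields:
  a_1 = 15/29
  a_2 = 5/29

Starting state is 2, so the absorption probability is a_2 = 5/29.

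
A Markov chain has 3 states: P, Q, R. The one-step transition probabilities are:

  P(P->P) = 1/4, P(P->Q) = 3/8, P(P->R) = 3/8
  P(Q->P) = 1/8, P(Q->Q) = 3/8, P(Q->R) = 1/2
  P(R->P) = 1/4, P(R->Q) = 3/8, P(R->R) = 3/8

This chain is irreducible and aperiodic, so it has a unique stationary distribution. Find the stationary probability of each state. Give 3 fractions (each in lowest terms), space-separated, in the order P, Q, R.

The stationary distribution satisfies pi = pi * P, i.e.:
  pi_P = 1/4*pi_P + 1/8*pi_Q + 1/4*pi_R
  pi_Q = 3/8*pi_P + 3/8*pi_Q + 3/8*pi_R
  pi_R = 3/8*pi_P + 1/2*pi_Q + 3/8*pi_R
with normalization: pi_P + pi_Q + pi_R = 1.

Using the first 2 balance equations plus normalization, the linear system A*pi = b is:
  [-3/4, 1/8, 1/4] . pi = 0
  [3/8, -5/8, 3/8] . pi = 0
  [1, 1, 1] . pi = 1

Solving yields:
  pi_P = 13/64
  pi_Q = 3/8
  pi_R = 27/64

Verification (pi * P):
  13/64*1/4 + 3/8*1/8 + 27/64*1/4 = 13/64 = pi_P  (ok)
  13/64*3/8 + 3/8*3/8 + 27/64*3/8 = 3/8 = pi_Q  (ok)
  13/64*3/8 + 3/8*1/2 + 27/64*3/8 = 27/64 = pi_R  (ok)

Answer: 13/64 3/8 27/64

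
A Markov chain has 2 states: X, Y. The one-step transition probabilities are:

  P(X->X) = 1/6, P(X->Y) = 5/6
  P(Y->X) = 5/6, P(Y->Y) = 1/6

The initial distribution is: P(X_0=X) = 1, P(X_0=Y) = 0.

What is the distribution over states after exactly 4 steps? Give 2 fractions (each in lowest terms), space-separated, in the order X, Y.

Propagating the distribution step by step (d_{t+1} = d_t * P):
d_0 = (X=1, Y=0)
  d_1[X] = 1*1/6 + 0*5/6 = 1/6
  d_1[Y] = 1*5/6 + 0*1/6 = 5/6
d_1 = (X=1/6, Y=5/6)
  d_2[X] = 1/6*1/6 + 5/6*5/6 = 13/18
  d_2[Y] = 1/6*5/6 + 5/6*1/6 = 5/18
d_2 = (X=13/18, Y=5/18)
  d_3[X] = 13/18*1/6 + 5/18*5/6 = 19/54
  d_3[Y] = 13/18*5/6 + 5/18*1/6 = 35/54
d_3 = (X=19/54, Y=35/54)
  d_4[X] = 19/54*1/6 + 35/54*5/6 = 97/162
  d_4[Y] = 19/54*5/6 + 35/54*1/6 = 65/162
d_4 = (X=97/162, Y=65/162)

Answer: 97/162 65/162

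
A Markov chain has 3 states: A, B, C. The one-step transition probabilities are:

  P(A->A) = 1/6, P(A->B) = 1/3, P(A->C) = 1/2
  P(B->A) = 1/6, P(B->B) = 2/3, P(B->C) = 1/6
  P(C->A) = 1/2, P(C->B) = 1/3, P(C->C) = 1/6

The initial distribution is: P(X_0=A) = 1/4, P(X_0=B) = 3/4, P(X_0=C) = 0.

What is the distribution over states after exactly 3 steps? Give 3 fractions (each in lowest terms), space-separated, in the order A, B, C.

Answer: 13/54 55/108 1/4

Derivation:
Propagating the distribution step by step (d_{t+1} = d_t * P):
d_0 = (A=1/4, B=3/4, C=0)
  d_1[A] = 1/4*1/6 + 3/4*1/6 + 0*1/2 = 1/6
  d_1[B] = 1/4*1/3 + 3/4*2/3 + 0*1/3 = 7/12
  d_1[C] = 1/4*1/2 + 3/4*1/6 + 0*1/6 = 1/4
d_1 = (A=1/6, B=7/12, C=1/4)
  d_2[A] = 1/6*1/6 + 7/12*1/6 + 1/4*1/2 = 1/4
  d_2[B] = 1/6*1/3 + 7/12*2/3 + 1/4*1/3 = 19/36
  d_2[C] = 1/6*1/2 + 7/12*1/6 + 1/4*1/6 = 2/9
d_2 = (A=1/4, B=19/36, C=2/9)
  d_3[A] = 1/4*1/6 + 19/36*1/6 + 2/9*1/2 = 13/54
  d_3[B] = 1/4*1/3 + 19/36*2/3 + 2/9*1/3 = 55/108
  d_3[C] = 1/4*1/2 + 19/36*1/6 + 2/9*1/6 = 1/4
d_3 = (A=13/54, B=55/108, C=1/4)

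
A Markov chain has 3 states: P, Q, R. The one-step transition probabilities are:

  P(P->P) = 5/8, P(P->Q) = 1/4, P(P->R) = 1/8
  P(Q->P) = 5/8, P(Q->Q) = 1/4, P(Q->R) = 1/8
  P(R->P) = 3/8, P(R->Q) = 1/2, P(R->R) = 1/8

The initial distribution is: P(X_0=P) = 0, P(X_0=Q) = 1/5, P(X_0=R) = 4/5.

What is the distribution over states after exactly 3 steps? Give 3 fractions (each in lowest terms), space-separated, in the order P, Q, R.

Answer: 19/32 9/32 1/8

Derivation:
Propagating the distribution step by step (d_{t+1} = d_t * P):
d_0 = (P=0, Q=1/5, R=4/5)
  d_1[P] = 0*5/8 + 1/5*5/8 + 4/5*3/8 = 17/40
  d_1[Q] = 0*1/4 + 1/5*1/4 + 4/5*1/2 = 9/20
  d_1[R] = 0*1/8 + 1/5*1/8 + 4/5*1/8 = 1/8
d_1 = (P=17/40, Q=9/20, R=1/8)
  d_2[P] = 17/40*5/8 + 9/20*5/8 + 1/8*3/8 = 19/32
  d_2[Q] = 17/40*1/4 + 9/20*1/4 + 1/8*1/2 = 9/32
  d_2[R] = 17/40*1/8 + 9/20*1/8 + 1/8*1/8 = 1/8
d_2 = (P=19/32, Q=9/32, R=1/8)
  d_3[P] = 19/32*5/8 + 9/32*5/8 + 1/8*3/8 = 19/32
  d_3[Q] = 19/32*1/4 + 9/32*1/4 + 1/8*1/2 = 9/32
  d_3[R] = 19/32*1/8 + 9/32*1/8 + 1/8*1/8 = 1/8
d_3 = (P=19/32, Q=9/32, R=1/8)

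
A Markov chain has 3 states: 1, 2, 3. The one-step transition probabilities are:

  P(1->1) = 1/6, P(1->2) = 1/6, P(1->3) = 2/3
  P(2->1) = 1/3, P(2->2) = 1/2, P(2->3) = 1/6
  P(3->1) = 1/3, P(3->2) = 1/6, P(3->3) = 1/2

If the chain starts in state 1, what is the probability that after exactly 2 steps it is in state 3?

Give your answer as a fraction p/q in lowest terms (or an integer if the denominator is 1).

Answer: 17/36

Derivation:
Computing P^2 by repeated multiplication:
P^1 =
  1: [1/6, 1/6, 2/3]
  2: [1/3, 1/2, 1/6]
  3: [1/3, 1/6, 1/2]
P^2 =
  1: [11/36, 2/9, 17/36]
  2: [5/18, 1/3, 7/18]
  3: [5/18, 2/9, 1/2]

(P^2)[1 -> 3] = 17/36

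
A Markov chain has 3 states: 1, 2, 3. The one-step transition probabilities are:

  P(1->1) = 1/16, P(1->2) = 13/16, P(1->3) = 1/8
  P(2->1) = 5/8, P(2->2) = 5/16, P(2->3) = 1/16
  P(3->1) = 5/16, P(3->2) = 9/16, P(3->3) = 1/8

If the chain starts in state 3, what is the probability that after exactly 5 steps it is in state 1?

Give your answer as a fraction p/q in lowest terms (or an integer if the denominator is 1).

Computing P^5 by repeated multiplication:
P^1 =
  1: [1/16, 13/16, 1/8]
  2: [5/8, 5/16, 1/16]
  3: [5/16, 9/16, 1/8]
P^2 =
  1: [141/256, 3/8, 19/256]
  2: [65/256, 41/64, 27/256]
  3: [105/256, 1/2, 23/256]
P^3 =
  1: [299/1024, 621/1024, 13/128]
  2: [115/256, 477/1024, 87/1024]
  3: [375/1024, 553/1024, 3/32]
P^4 =
  1: [7029/16384, 991/2048, 1427/16384]
  2: [5665/16384, 2287/4096, 1571/16384]
  3: [6385/16384, 1063/2048, 1495/16384]
P^5 =
  1: [23361/65536, 35965/65536, 3105/32768]
  2: [13125/32768, 33381/65536, 5905/65536]
  3: [24725/65536, 34745/65536, 3033/32768]

(P^5)[3 -> 1] = 24725/65536

Answer: 24725/65536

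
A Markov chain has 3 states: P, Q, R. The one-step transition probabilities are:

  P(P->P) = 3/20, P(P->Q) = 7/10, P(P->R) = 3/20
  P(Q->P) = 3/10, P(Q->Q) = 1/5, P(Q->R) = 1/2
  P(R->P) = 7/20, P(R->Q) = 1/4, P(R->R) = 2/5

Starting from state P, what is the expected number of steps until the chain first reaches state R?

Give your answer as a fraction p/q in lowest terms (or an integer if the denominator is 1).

Let h_i = expected steps to first reach R from state i.
Boundary: h_R = 0.
First-step equations for the other states:
  h_P = 1 + 3/20*h_P + 7/10*h_Q + 3/20*h_R
  h_Q = 1 + 3/10*h_P + 1/5*h_Q + 1/2*h_R

Substituting h_R = 0 and rearranging gives the linear system (I - Q) h = 1:
  [17/20, -7/10] . (h_P, h_Q) = 1
  [-3/10, 4/5] . (h_P, h_Q) = 1

Solving yields:
  h_P = 150/47
  h_Q = 115/47

Starting state is P, so the expected hitting time is h_P = 150/47.

Answer: 150/47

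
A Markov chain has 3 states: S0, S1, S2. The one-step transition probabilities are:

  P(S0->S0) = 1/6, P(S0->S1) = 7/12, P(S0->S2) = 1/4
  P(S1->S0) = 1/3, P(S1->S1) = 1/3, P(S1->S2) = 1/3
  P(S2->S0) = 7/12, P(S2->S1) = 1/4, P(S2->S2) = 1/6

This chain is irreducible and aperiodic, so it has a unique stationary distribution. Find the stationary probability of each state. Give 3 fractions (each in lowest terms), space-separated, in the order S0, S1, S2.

Answer: 68/199 79/199 52/199

Derivation:
The stationary distribution satisfies pi = pi * P, i.e.:
  pi_S0 = 1/6*pi_S0 + 1/3*pi_S1 + 7/12*pi_S2
  pi_S1 = 7/12*pi_S0 + 1/3*pi_S1 + 1/4*pi_S2
  pi_S2 = 1/4*pi_S0 + 1/3*pi_S1 + 1/6*pi_S2
with normalization: pi_S0 + pi_S1 + pi_S2 = 1.

Using the first 2 balance equations plus normalization, the linear system A*pi = b is:
  [-5/6, 1/3, 7/12] . pi = 0
  [7/12, -2/3, 1/4] . pi = 0
  [1, 1, 1] . pi = 1

Solving yields:
  pi_S0 = 68/199
  pi_S1 = 79/199
  pi_S2 = 52/199

Verification (pi * P):
  68/199*1/6 + 79/199*1/3 + 52/199*7/12 = 68/199 = pi_S0  (ok)
  68/199*7/12 + 79/199*1/3 + 52/199*1/4 = 79/199 = pi_S1  (ok)
  68/199*1/4 + 79/199*1/3 + 52/199*1/6 = 52/199 = pi_S2  (ok)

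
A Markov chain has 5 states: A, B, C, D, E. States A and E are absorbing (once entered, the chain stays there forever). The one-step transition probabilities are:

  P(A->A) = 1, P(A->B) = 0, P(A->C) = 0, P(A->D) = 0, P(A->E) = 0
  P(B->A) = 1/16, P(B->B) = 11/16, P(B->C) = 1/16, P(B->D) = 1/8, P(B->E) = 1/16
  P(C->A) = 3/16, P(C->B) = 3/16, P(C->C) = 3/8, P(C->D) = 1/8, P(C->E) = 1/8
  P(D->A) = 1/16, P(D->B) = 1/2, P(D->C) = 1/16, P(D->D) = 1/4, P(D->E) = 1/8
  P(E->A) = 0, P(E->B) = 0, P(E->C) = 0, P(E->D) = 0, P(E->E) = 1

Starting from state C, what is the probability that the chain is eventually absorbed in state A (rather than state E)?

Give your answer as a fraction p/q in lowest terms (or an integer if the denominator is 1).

Answer: 50/93

Derivation:
Let a_i = P(absorbed in A | start in state i).
Boundary conditions: a_A = 1, a_E = 0.
For each transient state i, a_i = sum_j P(i->j) * a_j:
  a_B = 1/16*a_A + 11/16*a_B + 1/16*a_C + 1/8*a_D + 1/16*a_E
  a_C = 3/16*a_A + 3/16*a_B + 3/8*a_C + 1/8*a_D + 1/8*a_E
  a_D = 1/16*a_A + 1/2*a_B + 1/16*a_C + 1/4*a_D + 1/8*a_E

Substituting a_A = 1 and a_E = 0, rearrange to (I - Q) a = r where r[i] = P(i -> A):
  [5/16, -1/16, -1/8] . (a_B, a_C, a_D) = 1/16
  [-3/16, 5/8, -1/8] . (a_B, a_C, a_D) = 3/16
  [-1/2, -1/16, 3/4] . (a_B, a_C, a_D) = 1/16

Solving yields:
  a_B = 91/186
  a_C = 50/93
  a_D = 169/372

Starting state is C, so the absorption probability is a_C = 50/93.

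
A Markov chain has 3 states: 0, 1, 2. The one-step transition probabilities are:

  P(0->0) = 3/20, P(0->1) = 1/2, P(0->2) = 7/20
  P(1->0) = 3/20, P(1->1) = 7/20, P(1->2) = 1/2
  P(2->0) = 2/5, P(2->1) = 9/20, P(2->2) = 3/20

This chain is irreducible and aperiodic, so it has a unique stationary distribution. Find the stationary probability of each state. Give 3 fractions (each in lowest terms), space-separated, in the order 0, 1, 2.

Answer: 131/555 233/555 191/555

Derivation:
The stationary distribution satisfies pi = pi * P, i.e.:
  pi_0 = 3/20*pi_0 + 3/20*pi_1 + 2/5*pi_2
  pi_1 = 1/2*pi_0 + 7/20*pi_1 + 9/20*pi_2
  pi_2 = 7/20*pi_0 + 1/2*pi_1 + 3/20*pi_2
with normalization: pi_0 + pi_1 + pi_2 = 1.

Using the first 2 balance equations plus normalization, the linear system A*pi = b is:
  [-17/20, 3/20, 2/5] . pi = 0
  [1/2, -13/20, 9/20] . pi = 0
  [1, 1, 1] . pi = 1

Solving yields:
  pi_0 = 131/555
  pi_1 = 233/555
  pi_2 = 191/555

Verification (pi * P):
  131/555*3/20 + 233/555*3/20 + 191/555*2/5 = 131/555 = pi_0  (ok)
  131/555*1/2 + 233/555*7/20 + 191/555*9/20 = 233/555 = pi_1  (ok)
  131/555*7/20 + 233/555*1/2 + 191/555*3/20 = 191/555 = pi_2  (ok)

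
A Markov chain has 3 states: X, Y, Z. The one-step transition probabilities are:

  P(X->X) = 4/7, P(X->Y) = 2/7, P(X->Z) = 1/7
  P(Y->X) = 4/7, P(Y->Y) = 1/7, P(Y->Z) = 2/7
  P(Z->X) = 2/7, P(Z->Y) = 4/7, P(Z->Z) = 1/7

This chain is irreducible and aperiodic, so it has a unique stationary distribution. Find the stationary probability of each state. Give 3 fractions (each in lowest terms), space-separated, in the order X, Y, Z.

Answer: 14/27 8/27 5/27

Derivation:
The stationary distribution satisfies pi = pi * P, i.e.:
  pi_X = 4/7*pi_X + 4/7*pi_Y + 2/7*pi_Z
  pi_Y = 2/7*pi_X + 1/7*pi_Y + 4/7*pi_Z
  pi_Z = 1/7*pi_X + 2/7*pi_Y + 1/7*pi_Z
with normalization: pi_X + pi_Y + pi_Z = 1.

Using the first 2 balance equations plus normalization, the linear system A*pi = b is:
  [-3/7, 4/7, 2/7] . pi = 0
  [2/7, -6/7, 4/7] . pi = 0
  [1, 1, 1] . pi = 1

Solving yields:
  pi_X = 14/27
  pi_Y = 8/27
  pi_Z = 5/27

Verification (pi * P):
  14/27*4/7 + 8/27*4/7 + 5/27*2/7 = 14/27 = pi_X  (ok)
  14/27*2/7 + 8/27*1/7 + 5/27*4/7 = 8/27 = pi_Y  (ok)
  14/27*1/7 + 8/27*2/7 + 5/27*1/7 = 5/27 = pi_Z  (ok)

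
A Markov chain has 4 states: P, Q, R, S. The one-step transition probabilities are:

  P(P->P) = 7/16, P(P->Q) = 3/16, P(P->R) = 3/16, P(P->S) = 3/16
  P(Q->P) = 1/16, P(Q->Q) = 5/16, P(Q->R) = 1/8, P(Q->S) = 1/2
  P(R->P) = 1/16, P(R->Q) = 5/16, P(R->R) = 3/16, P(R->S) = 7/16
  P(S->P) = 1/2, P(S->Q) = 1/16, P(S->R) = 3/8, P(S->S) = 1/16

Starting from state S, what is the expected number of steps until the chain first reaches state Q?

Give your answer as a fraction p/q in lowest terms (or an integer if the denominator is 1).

Answer: 2416/417

Derivation:
Let h_i = expected steps to first reach Q from state i.
Boundary: h_Q = 0.
First-step equations for the other states:
  h_P = 1 + 7/16*h_P + 3/16*h_Q + 3/16*h_R + 3/16*h_S
  h_R = 1 + 1/16*h_P + 5/16*h_Q + 3/16*h_R + 7/16*h_S
  h_S = 1 + 1/2*h_P + 1/16*h_Q + 3/8*h_R + 1/16*h_S

Substituting h_Q = 0 and rearranging gives the linear system (I - Q) h = 1:
  [9/16, -3/16, -3/16] . (h_P, h_R, h_S) = 1
  [-1/16, 13/16, -7/16] . (h_P, h_R, h_S) = 1
  [-1/2, -3/8, 15/16] . (h_P, h_R, h_S) = 1

Solving yields:
  h_P = 736/139
  h_R = 1984/417
  h_S = 2416/417

Starting state is S, so the expected hitting time is h_S = 2416/417.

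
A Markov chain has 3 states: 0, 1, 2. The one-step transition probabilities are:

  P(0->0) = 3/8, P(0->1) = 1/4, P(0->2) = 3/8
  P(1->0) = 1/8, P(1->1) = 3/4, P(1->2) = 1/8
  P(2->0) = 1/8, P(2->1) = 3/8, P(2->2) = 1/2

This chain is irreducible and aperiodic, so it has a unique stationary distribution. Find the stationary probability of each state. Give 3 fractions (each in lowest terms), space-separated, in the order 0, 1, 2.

Answer: 1/6 17/30 4/15

Derivation:
The stationary distribution satisfies pi = pi * P, i.e.:
  pi_0 = 3/8*pi_0 + 1/8*pi_1 + 1/8*pi_2
  pi_1 = 1/4*pi_0 + 3/4*pi_1 + 3/8*pi_2
  pi_2 = 3/8*pi_0 + 1/8*pi_1 + 1/2*pi_2
with normalization: pi_0 + pi_1 + pi_2 = 1.

Using the first 2 balance equations plus normalization, the linear system A*pi = b is:
  [-5/8, 1/8, 1/8] . pi = 0
  [1/4, -1/4, 3/8] . pi = 0
  [1, 1, 1] . pi = 1

Solving yields:
  pi_0 = 1/6
  pi_1 = 17/30
  pi_2 = 4/15

Verification (pi * P):
  1/6*3/8 + 17/30*1/8 + 4/15*1/8 = 1/6 = pi_0  (ok)
  1/6*1/4 + 17/30*3/4 + 4/15*3/8 = 17/30 = pi_1  (ok)
  1/6*3/8 + 17/30*1/8 + 4/15*1/2 = 4/15 = pi_2  (ok)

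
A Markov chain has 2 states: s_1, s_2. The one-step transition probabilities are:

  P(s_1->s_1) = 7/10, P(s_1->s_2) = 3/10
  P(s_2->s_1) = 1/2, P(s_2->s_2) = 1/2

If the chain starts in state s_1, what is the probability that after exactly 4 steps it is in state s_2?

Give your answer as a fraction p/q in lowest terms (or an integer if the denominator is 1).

Answer: 234/625

Derivation:
Computing P^4 by repeated multiplication:
P^1 =
  s_1: [7/10, 3/10]
  s_2: [1/2, 1/2]
P^2 =
  s_1: [16/25, 9/25]
  s_2: [3/5, 2/5]
P^3 =
  s_1: [157/250, 93/250]
  s_2: [31/50, 19/50]
P^4 =
  s_1: [391/625, 234/625]
  s_2: [78/125, 47/125]

(P^4)[s_1 -> s_2] = 234/625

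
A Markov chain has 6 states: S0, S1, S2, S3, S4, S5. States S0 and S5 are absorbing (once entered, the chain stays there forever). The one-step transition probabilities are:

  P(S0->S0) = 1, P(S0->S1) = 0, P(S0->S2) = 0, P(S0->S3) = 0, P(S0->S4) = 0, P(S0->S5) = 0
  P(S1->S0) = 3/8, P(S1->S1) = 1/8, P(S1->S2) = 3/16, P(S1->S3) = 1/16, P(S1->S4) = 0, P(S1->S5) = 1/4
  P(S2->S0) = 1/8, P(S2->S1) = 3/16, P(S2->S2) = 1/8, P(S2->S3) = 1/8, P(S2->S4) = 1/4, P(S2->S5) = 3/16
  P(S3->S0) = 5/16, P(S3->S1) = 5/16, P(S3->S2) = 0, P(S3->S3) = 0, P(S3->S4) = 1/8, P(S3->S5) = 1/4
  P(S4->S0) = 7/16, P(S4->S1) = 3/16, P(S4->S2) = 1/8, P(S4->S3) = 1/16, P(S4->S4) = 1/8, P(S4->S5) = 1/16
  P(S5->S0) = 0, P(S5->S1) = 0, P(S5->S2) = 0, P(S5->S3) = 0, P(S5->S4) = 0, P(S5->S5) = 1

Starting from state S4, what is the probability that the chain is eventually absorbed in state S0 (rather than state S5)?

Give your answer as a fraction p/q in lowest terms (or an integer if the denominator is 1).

Answer: 9377/12494

Derivation:
Let a_i = P(absorbed in S0 | start in state i).
Boundary conditions: a_S0 = 1, a_S5 = 0.
For each transient state i, a_i = sum_j P(i->j) * a_j:
  a_S1 = 3/8*a_S0 + 1/8*a_S1 + 3/16*a_S2 + 1/16*a_S3 + 0*a_S4 + 1/4*a_S5
  a_S2 = 1/8*a_S0 + 3/16*a_S1 + 1/8*a_S2 + 1/8*a_S3 + 1/4*a_S4 + 3/16*a_S5
  a_S3 = 5/16*a_S0 + 5/16*a_S1 + 0*a_S2 + 0*a_S3 + 1/8*a_S4 + 1/4*a_S5
  a_S4 = 7/16*a_S0 + 3/16*a_S1 + 1/8*a_S2 + 1/16*a_S3 + 1/8*a_S4 + 1/16*a_S5

Substituting a_S0 = 1 and a_S5 = 0, rearrange to (I - Q) a = r where r[i] = P(i -> S0):
  [7/8, -3/16, -1/16, 0] . (a_S1, a_S2, a_S3, a_S4) = 3/8
  [-3/16, 7/8, -1/8, -1/4] . (a_S1, a_S2, a_S3, a_S4) = 1/8
  [-5/16, 0, 1, -1/8] . (a_S1, a_S2, a_S3, a_S4) = 5/16
  [-3/16, -1/8, -1/16, 7/8] . (a_S1, a_S2, a_S3, a_S4) = 7/16

Solving yields:
  a_S1 = 11108/18741
  a_S2 = 10660/18741
  a_S3 = 11086/18741
  a_S4 = 9377/12494

Starting state is S4, so the absorption probability is a_S4 = 9377/12494.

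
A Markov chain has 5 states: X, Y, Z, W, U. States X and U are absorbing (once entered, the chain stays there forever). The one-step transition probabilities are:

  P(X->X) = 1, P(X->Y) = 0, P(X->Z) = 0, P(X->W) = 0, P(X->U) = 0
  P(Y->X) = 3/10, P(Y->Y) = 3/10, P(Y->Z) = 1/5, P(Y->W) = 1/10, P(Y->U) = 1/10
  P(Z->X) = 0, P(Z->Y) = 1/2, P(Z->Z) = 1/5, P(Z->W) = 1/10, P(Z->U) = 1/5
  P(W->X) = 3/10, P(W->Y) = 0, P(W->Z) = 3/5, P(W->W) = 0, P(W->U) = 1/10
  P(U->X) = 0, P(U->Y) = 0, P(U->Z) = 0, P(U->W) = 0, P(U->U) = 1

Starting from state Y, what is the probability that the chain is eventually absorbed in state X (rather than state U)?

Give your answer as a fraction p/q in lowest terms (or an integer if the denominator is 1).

Let a_i = P(absorbed in X | start in state i).
Boundary conditions: a_X = 1, a_U = 0.
For each transient state i, a_i = sum_j P(i->j) * a_j:
  a_Y = 3/10*a_X + 3/10*a_Y + 1/5*a_Z + 1/10*a_W + 1/10*a_U
  a_Z = 0*a_X + 1/2*a_Y + 1/5*a_Z + 1/10*a_W + 1/5*a_U
  a_W = 3/10*a_X + 0*a_Y + 3/5*a_Z + 0*a_W + 1/10*a_U

Substituting a_X = 1 and a_U = 0, rearrange to (I - Q) a = r where r[i] = P(i -> X):
  [7/10, -1/5, -1/10] . (a_Y, a_Z, a_W) = 3/10
  [-1/2, 4/5, -1/10] . (a_Y, a_Z, a_W) = 0
  [0, -3/5, 1] . (a_Y, a_Z, a_W) = 3/10

Solving yields:
  a_Y = 63/97
  a_Z = 93/194
  a_W = 57/97

Starting state is Y, so the absorption probability is a_Y = 63/97.

Answer: 63/97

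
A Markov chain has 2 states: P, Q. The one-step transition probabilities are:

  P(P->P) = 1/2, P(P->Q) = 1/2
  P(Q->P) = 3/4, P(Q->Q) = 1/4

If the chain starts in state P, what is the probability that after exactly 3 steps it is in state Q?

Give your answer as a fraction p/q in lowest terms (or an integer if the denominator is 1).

Answer: 13/32

Derivation:
Computing P^3 by repeated multiplication:
P^1 =
  P: [1/2, 1/2]
  Q: [3/4, 1/4]
P^2 =
  P: [5/8, 3/8]
  Q: [9/16, 7/16]
P^3 =
  P: [19/32, 13/32]
  Q: [39/64, 25/64]

(P^3)[P -> Q] = 13/32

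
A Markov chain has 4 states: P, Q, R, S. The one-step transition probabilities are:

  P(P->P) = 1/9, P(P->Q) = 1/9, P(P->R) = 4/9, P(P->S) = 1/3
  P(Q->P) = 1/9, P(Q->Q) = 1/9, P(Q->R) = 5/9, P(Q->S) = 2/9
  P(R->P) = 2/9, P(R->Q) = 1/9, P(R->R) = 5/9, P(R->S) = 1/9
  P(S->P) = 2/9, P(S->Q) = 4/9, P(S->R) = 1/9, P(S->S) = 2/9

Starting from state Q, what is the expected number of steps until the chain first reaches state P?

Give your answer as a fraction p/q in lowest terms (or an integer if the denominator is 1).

Let h_i = expected steps to first reach P from state i.
Boundary: h_P = 0.
First-step equations for the other states:
  h_Q = 1 + 1/9*h_P + 1/9*h_Q + 5/9*h_R + 2/9*h_S
  h_R = 1 + 2/9*h_P + 1/9*h_Q + 5/9*h_R + 1/9*h_S
  h_S = 1 + 2/9*h_P + 4/9*h_Q + 1/9*h_R + 2/9*h_S

Substituting h_P = 0 and rearranging gives the linear system (I - Q) h = 1:
  [8/9, -5/9, -2/9] . (h_Q, h_R, h_S) = 1
  [-1/9, 4/9, -1/9] . (h_Q, h_R, h_S) = 1
  [-4/9, -1/9, 7/9] . (h_Q, h_R, h_S) = 1

Solving yields:
  h_Q = 693/127
  h_R = 621/127
  h_S = 648/127

Starting state is Q, so the expected hitting time is h_Q = 693/127.

Answer: 693/127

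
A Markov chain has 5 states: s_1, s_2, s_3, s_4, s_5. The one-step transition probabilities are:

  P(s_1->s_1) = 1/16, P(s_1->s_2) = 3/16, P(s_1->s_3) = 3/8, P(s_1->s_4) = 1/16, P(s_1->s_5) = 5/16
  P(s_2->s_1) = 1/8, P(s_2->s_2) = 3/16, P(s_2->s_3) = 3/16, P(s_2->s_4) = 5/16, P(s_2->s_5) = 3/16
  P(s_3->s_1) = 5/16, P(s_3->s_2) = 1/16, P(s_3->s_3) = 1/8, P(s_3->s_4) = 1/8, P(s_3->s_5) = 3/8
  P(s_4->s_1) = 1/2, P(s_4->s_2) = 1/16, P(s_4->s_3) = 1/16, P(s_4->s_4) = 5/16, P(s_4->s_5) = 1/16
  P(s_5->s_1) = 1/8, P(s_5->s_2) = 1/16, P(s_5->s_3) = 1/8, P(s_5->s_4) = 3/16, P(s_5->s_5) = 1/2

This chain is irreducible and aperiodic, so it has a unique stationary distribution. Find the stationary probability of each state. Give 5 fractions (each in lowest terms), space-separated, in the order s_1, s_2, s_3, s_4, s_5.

Answer: 5690/26609 5427/53218 419/2419 9895/53218 8649/26609

Derivation:
The stationary distribution satisfies pi = pi * P, i.e.:
  pi_s_1 = 1/16*pi_s_1 + 1/8*pi_s_2 + 5/16*pi_s_3 + 1/2*pi_s_4 + 1/8*pi_s_5
  pi_s_2 = 3/16*pi_s_1 + 3/16*pi_s_2 + 1/16*pi_s_3 + 1/16*pi_s_4 + 1/16*pi_s_5
  pi_s_3 = 3/8*pi_s_1 + 3/16*pi_s_2 + 1/8*pi_s_3 + 1/16*pi_s_4 + 1/8*pi_s_5
  pi_s_4 = 1/16*pi_s_1 + 5/16*pi_s_2 + 1/8*pi_s_3 + 5/16*pi_s_4 + 3/16*pi_s_5
  pi_s_5 = 5/16*pi_s_1 + 3/16*pi_s_2 + 3/8*pi_s_3 + 1/16*pi_s_4 + 1/2*pi_s_5
with normalization: pi_s_1 + pi_s_2 + pi_s_3 + pi_s_4 + pi_s_5 = 1.

Using the first 4 balance equations plus normalization, the linear system A*pi = b is:
  [-15/16, 1/8, 5/16, 1/2, 1/8] . pi = 0
  [3/16, -13/16, 1/16, 1/16, 1/16] . pi = 0
  [3/8, 3/16, -7/8, 1/16, 1/8] . pi = 0
  [1/16, 5/16, 1/8, -11/16, 3/16] . pi = 0
  [1, 1, 1, 1, 1] . pi = 1

Solving yields:
  pi_s_1 = 5690/26609
  pi_s_2 = 5427/53218
  pi_s_3 = 419/2419
  pi_s_4 = 9895/53218
  pi_s_5 = 8649/26609

Verification (pi * P):
  5690/26609*1/16 + 5427/53218*1/8 + 419/2419*5/16 + 9895/53218*1/2 + 8649/26609*1/8 = 5690/26609 = pi_s_1  (ok)
  5690/26609*3/16 + 5427/53218*3/16 + 419/2419*1/16 + 9895/53218*1/16 + 8649/26609*1/16 = 5427/53218 = pi_s_2  (ok)
  5690/26609*3/8 + 5427/53218*3/16 + 419/2419*1/8 + 9895/53218*1/16 + 8649/26609*1/8 = 419/2419 = pi_s_3  (ok)
  5690/26609*1/16 + 5427/53218*5/16 + 419/2419*1/8 + 9895/53218*5/16 + 8649/26609*3/16 = 9895/53218 = pi_s_4  (ok)
  5690/26609*5/16 + 5427/53218*3/16 + 419/2419*3/8 + 9895/53218*1/16 + 8649/26609*1/2 = 8649/26609 = pi_s_5  (ok)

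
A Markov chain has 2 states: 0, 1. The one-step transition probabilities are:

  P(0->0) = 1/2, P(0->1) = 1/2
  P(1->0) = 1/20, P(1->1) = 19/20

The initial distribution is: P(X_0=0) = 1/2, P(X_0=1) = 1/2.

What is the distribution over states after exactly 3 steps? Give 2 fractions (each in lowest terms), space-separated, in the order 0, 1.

Propagating the distribution step by step (d_{t+1} = d_t * P):
d_0 = (0=1/2, 1=1/2)
  d_1[0] = 1/2*1/2 + 1/2*1/20 = 11/40
  d_1[1] = 1/2*1/2 + 1/2*19/20 = 29/40
d_1 = (0=11/40, 1=29/40)
  d_2[0] = 11/40*1/2 + 29/40*1/20 = 139/800
  d_2[1] = 11/40*1/2 + 29/40*19/20 = 661/800
d_2 = (0=139/800, 1=661/800)
  d_3[0] = 139/800*1/2 + 661/800*1/20 = 2051/16000
  d_3[1] = 139/800*1/2 + 661/800*19/20 = 13949/16000
d_3 = (0=2051/16000, 1=13949/16000)

Answer: 2051/16000 13949/16000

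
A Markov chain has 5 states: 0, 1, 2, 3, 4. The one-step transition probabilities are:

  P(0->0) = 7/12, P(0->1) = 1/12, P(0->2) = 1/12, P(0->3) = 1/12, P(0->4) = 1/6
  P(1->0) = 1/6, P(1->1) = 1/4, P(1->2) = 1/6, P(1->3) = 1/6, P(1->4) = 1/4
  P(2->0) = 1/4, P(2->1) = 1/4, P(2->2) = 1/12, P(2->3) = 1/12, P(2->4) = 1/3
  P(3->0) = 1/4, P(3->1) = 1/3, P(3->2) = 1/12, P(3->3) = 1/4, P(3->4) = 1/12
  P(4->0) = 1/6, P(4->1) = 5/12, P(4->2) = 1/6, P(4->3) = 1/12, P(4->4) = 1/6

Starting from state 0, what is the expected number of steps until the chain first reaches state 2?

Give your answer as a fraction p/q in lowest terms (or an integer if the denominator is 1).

Answer: 3384/389

Derivation:
Let h_i = expected steps to first reach 2 from state i.
Boundary: h_2 = 0.
First-step equations for the other states:
  h_0 = 1 + 7/12*h_0 + 1/12*h_1 + 1/12*h_2 + 1/12*h_3 + 1/6*h_4
  h_1 = 1 + 1/6*h_0 + 1/4*h_1 + 1/6*h_2 + 1/6*h_3 + 1/4*h_4
  h_3 = 1 + 1/4*h_0 + 1/3*h_1 + 1/12*h_2 + 1/4*h_3 + 1/12*h_4
  h_4 = 1 + 1/6*h_0 + 5/12*h_1 + 1/6*h_2 + 1/12*h_3 + 1/6*h_4

Substituting h_2 = 0 and rearranging gives the linear system (I - Q) h = 1:
  [5/12, -1/12, -1/12, -1/6] . (h_0, h_1, h_3, h_4) = 1
  [-1/6, 3/4, -1/6, -1/4] . (h_0, h_1, h_3, h_4) = 1
  [-1/4, -1/3, 3/4, -1/12] . (h_0, h_1, h_3, h_4) = 1
  [-1/6, -5/12, -1/12, 5/6] . (h_0, h_1, h_3, h_4) = 1

Solving yields:
  h_0 = 3384/389
  h_1 = 2997/389
  h_3 = 3309/389
  h_4 = 2973/389

Starting state is 0, so the expected hitting time is h_0 = 3384/389.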